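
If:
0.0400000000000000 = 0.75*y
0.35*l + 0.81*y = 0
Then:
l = -0.12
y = 0.05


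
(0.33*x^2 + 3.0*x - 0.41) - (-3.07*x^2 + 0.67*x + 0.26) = 3.4*x^2 + 2.33*x - 0.67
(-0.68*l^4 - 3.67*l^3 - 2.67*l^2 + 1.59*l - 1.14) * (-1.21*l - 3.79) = 0.8228*l^5 + 7.0179*l^4 + 17.14*l^3 + 8.1954*l^2 - 4.6467*l + 4.3206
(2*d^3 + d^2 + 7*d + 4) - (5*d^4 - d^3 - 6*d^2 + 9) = -5*d^4 + 3*d^3 + 7*d^2 + 7*d - 5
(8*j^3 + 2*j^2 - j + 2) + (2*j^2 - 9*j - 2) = 8*j^3 + 4*j^2 - 10*j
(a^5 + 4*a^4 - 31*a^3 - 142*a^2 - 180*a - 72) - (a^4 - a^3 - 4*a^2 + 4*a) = a^5 + 3*a^4 - 30*a^3 - 138*a^2 - 184*a - 72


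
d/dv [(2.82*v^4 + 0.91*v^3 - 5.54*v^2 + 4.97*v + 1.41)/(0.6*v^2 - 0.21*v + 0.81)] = (3.384*v^5 - 1.2306*v^4 + 8.7546*v^3 + 0.3927*v^2 - 10.6668*v + 4.3218)/(0.36*v^4 - 0.252*v^3 + 1.0161*v^2 - 0.3402*v + 0.6561)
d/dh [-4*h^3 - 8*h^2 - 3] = 4*h*(-3*h - 4)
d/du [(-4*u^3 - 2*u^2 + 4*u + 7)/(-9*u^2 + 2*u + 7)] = 2*(18*u^4 - 8*u^3 - 26*u^2 + 49*u + 7)/(81*u^4 - 36*u^3 - 122*u^2 + 28*u + 49)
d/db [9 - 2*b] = -2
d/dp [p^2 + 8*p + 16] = 2*p + 8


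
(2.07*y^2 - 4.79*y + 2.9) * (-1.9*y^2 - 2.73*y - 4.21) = -3.933*y^4 + 3.4499*y^3 - 1.148*y^2 + 12.2489*y - 12.209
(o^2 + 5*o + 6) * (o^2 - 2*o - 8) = o^4 + 3*o^3 - 12*o^2 - 52*o - 48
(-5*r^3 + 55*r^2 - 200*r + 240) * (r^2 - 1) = -5*r^5 + 55*r^4 - 195*r^3 + 185*r^2 + 200*r - 240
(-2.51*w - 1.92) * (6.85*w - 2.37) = -17.1935*w^2 - 7.2033*w + 4.5504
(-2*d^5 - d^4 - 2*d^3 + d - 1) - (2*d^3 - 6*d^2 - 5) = -2*d^5 - d^4 - 4*d^3 + 6*d^2 + d + 4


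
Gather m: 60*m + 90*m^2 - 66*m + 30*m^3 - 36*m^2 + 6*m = 30*m^3 + 54*m^2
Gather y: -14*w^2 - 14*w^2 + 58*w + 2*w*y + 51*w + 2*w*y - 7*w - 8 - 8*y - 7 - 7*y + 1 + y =-28*w^2 + 102*w + y*(4*w - 14) - 14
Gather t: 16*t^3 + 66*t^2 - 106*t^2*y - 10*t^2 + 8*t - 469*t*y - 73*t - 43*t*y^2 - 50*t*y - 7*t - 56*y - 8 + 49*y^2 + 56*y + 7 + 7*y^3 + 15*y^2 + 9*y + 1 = 16*t^3 + t^2*(56 - 106*y) + t*(-43*y^2 - 519*y - 72) + 7*y^3 + 64*y^2 + 9*y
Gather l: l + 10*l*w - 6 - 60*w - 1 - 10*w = l*(10*w + 1) - 70*w - 7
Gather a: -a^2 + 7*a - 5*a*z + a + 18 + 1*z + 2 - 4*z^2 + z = -a^2 + a*(8 - 5*z) - 4*z^2 + 2*z + 20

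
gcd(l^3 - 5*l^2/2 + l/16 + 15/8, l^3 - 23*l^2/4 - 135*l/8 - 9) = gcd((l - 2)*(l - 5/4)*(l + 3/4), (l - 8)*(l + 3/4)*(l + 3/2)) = l + 3/4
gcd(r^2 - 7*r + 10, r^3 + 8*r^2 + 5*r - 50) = r - 2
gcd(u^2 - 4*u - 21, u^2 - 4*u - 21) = u^2 - 4*u - 21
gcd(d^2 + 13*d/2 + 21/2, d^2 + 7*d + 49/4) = d + 7/2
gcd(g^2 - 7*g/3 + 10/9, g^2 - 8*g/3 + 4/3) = g - 2/3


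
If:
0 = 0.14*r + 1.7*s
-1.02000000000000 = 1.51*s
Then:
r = 8.20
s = -0.68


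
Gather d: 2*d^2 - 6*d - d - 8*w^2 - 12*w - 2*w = 2*d^2 - 7*d - 8*w^2 - 14*w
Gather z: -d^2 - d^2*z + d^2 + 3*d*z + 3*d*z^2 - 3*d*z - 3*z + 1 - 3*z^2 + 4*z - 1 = z^2*(3*d - 3) + z*(1 - d^2)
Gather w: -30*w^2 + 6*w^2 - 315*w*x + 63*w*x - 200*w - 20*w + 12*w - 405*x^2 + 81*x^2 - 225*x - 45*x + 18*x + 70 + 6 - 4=-24*w^2 + w*(-252*x - 208) - 324*x^2 - 252*x + 72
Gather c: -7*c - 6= -7*c - 6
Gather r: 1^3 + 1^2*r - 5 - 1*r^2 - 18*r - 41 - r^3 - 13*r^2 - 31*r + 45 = -r^3 - 14*r^2 - 48*r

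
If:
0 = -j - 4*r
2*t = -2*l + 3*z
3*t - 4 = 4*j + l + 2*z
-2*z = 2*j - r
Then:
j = -8*z/9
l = 109*z/72 - 1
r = 2*z/9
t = 1 - z/72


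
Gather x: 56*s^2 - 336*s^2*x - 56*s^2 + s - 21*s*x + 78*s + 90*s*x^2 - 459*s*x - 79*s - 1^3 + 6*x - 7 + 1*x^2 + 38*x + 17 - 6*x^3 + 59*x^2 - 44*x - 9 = -6*x^3 + x^2*(90*s + 60) + x*(-336*s^2 - 480*s)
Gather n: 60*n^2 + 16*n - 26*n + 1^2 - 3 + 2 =60*n^2 - 10*n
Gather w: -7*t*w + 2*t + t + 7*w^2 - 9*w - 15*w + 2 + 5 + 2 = 3*t + 7*w^2 + w*(-7*t - 24) + 9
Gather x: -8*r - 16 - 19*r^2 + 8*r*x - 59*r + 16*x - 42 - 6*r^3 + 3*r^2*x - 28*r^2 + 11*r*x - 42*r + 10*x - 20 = -6*r^3 - 47*r^2 - 109*r + x*(3*r^2 + 19*r + 26) - 78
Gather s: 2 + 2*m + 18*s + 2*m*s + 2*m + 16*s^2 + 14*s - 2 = 4*m + 16*s^2 + s*(2*m + 32)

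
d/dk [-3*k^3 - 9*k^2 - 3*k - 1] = -9*k^2 - 18*k - 3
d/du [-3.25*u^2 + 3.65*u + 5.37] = 3.65 - 6.5*u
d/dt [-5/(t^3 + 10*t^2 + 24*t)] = 5*(3*t^2 + 20*t + 24)/(t^2*(t^2 + 10*t + 24)^2)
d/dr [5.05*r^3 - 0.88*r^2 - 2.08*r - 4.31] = 15.15*r^2 - 1.76*r - 2.08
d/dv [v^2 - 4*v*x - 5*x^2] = 2*v - 4*x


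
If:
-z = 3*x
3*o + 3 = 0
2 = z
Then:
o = -1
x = -2/3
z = 2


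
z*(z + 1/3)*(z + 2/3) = z^3 + z^2 + 2*z/9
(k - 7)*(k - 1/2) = k^2 - 15*k/2 + 7/2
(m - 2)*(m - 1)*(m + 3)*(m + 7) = m^4 + 7*m^3 - 7*m^2 - 43*m + 42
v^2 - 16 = (v - 4)*(v + 4)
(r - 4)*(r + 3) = r^2 - r - 12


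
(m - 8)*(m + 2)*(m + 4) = m^3 - 2*m^2 - 40*m - 64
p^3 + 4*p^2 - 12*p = p*(p - 2)*(p + 6)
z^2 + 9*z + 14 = (z + 2)*(z + 7)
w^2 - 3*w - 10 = (w - 5)*(w + 2)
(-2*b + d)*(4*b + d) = -8*b^2 + 2*b*d + d^2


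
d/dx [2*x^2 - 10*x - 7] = 4*x - 10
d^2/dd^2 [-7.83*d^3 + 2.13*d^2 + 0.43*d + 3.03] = 4.26 - 46.98*d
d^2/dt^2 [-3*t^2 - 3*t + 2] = -6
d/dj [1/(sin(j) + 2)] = -cos(j)/(sin(j) + 2)^2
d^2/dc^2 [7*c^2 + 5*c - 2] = 14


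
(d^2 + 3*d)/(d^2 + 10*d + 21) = d/(d + 7)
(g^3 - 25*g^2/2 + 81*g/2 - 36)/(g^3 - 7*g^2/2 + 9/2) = (g - 8)/(g + 1)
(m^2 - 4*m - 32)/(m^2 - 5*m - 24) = (m + 4)/(m + 3)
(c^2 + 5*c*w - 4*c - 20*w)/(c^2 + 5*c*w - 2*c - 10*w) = (c - 4)/(c - 2)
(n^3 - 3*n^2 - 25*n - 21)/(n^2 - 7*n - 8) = (n^2 - 4*n - 21)/(n - 8)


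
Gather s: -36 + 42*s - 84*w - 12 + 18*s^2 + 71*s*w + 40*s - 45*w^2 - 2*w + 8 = 18*s^2 + s*(71*w + 82) - 45*w^2 - 86*w - 40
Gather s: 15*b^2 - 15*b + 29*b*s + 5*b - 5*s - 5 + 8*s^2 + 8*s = 15*b^2 - 10*b + 8*s^2 + s*(29*b + 3) - 5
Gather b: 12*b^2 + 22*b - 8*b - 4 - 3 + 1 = 12*b^2 + 14*b - 6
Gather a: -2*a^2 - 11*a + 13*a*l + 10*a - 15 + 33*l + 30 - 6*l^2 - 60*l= -2*a^2 + a*(13*l - 1) - 6*l^2 - 27*l + 15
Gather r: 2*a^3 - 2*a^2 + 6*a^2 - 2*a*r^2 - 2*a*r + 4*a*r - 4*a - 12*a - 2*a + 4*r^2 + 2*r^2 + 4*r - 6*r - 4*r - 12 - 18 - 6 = 2*a^3 + 4*a^2 - 18*a + r^2*(6 - 2*a) + r*(2*a - 6) - 36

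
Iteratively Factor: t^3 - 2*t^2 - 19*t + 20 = (t - 5)*(t^2 + 3*t - 4) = (t - 5)*(t - 1)*(t + 4)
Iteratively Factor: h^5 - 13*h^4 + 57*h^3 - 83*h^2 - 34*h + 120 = (h - 5)*(h^4 - 8*h^3 + 17*h^2 + 2*h - 24) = (h - 5)*(h + 1)*(h^3 - 9*h^2 + 26*h - 24) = (h - 5)*(h - 3)*(h + 1)*(h^2 - 6*h + 8) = (h - 5)*(h - 4)*(h - 3)*(h + 1)*(h - 2)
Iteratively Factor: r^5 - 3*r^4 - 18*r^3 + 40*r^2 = (r)*(r^4 - 3*r^3 - 18*r^2 + 40*r) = r*(r - 5)*(r^3 + 2*r^2 - 8*r) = r^2*(r - 5)*(r^2 + 2*r - 8) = r^2*(r - 5)*(r - 2)*(r + 4)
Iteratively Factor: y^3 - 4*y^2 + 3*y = (y)*(y^2 - 4*y + 3) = y*(y - 3)*(y - 1)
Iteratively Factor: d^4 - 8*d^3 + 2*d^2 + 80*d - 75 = (d - 1)*(d^3 - 7*d^2 - 5*d + 75) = (d - 1)*(d + 3)*(d^2 - 10*d + 25) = (d - 5)*(d - 1)*(d + 3)*(d - 5)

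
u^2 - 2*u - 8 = (u - 4)*(u + 2)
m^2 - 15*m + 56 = (m - 8)*(m - 7)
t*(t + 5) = t^2 + 5*t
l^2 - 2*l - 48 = (l - 8)*(l + 6)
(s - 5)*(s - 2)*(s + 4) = s^3 - 3*s^2 - 18*s + 40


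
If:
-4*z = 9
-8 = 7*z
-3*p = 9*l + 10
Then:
No Solution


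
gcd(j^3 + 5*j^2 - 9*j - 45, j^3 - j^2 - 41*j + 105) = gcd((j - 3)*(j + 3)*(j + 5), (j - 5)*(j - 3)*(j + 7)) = j - 3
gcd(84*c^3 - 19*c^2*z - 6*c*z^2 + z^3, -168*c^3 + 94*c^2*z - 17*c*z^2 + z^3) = -7*c + z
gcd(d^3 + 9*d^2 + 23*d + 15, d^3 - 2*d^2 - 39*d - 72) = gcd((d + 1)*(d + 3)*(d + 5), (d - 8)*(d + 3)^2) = d + 3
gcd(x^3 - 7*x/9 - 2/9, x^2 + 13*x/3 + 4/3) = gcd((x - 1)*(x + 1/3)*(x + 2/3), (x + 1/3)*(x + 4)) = x + 1/3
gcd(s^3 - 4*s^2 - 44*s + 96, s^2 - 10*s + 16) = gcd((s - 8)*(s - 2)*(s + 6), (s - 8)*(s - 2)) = s^2 - 10*s + 16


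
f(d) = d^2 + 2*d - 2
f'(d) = 2*d + 2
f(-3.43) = 2.90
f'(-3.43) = -4.86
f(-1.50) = -2.75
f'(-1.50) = -1.00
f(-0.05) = -2.10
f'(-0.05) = 1.90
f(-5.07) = 13.56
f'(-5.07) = -8.14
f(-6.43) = 26.48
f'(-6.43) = -10.86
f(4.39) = 26.05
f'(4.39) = 10.78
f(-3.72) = 4.40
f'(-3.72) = -5.44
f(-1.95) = -2.10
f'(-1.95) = -1.90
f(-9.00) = 61.00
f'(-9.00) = -16.00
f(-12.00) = 118.00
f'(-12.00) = -22.00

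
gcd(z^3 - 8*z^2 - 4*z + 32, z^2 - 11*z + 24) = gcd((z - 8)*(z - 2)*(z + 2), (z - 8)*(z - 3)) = z - 8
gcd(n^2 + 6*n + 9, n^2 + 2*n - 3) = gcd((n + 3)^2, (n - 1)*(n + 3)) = n + 3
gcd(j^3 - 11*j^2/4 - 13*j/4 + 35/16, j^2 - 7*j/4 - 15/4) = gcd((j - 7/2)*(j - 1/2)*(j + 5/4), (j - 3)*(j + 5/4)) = j + 5/4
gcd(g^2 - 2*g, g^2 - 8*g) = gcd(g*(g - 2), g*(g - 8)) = g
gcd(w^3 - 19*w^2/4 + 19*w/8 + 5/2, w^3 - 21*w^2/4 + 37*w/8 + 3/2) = w - 4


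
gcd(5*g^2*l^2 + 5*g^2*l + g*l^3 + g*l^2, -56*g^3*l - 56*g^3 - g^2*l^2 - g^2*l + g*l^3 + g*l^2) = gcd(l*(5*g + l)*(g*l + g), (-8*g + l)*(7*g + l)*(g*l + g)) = g*l + g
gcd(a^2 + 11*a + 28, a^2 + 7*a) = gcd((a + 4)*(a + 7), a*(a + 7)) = a + 7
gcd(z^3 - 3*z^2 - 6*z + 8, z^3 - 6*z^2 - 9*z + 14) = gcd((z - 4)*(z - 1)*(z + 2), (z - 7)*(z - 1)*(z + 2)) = z^2 + z - 2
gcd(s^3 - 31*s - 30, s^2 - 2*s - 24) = s - 6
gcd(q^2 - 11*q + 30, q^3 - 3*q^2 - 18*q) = q - 6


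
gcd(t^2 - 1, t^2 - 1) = t^2 - 1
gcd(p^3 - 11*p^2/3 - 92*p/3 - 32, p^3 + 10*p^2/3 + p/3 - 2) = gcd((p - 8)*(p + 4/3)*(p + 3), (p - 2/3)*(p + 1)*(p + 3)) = p + 3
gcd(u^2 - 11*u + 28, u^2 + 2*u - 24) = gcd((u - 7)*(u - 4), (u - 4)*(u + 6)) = u - 4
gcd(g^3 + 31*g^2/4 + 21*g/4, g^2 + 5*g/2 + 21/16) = g + 3/4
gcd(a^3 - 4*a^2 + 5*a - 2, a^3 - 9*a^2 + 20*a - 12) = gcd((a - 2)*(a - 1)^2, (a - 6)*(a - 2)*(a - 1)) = a^2 - 3*a + 2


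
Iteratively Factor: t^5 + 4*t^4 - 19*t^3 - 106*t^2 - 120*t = (t + 2)*(t^4 + 2*t^3 - 23*t^2 - 60*t) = (t - 5)*(t + 2)*(t^3 + 7*t^2 + 12*t) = t*(t - 5)*(t + 2)*(t^2 + 7*t + 12) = t*(t - 5)*(t + 2)*(t + 3)*(t + 4)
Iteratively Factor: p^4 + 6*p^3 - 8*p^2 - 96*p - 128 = (p + 2)*(p^3 + 4*p^2 - 16*p - 64) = (p - 4)*(p + 2)*(p^2 + 8*p + 16) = (p - 4)*(p + 2)*(p + 4)*(p + 4)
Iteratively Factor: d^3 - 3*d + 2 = (d - 1)*(d^2 + d - 2) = (d - 1)^2*(d + 2)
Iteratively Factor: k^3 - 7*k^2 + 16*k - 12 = (k - 3)*(k^2 - 4*k + 4) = (k - 3)*(k - 2)*(k - 2)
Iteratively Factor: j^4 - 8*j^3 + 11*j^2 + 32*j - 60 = (j - 2)*(j^3 - 6*j^2 - j + 30) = (j - 2)*(j + 2)*(j^2 - 8*j + 15) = (j - 3)*(j - 2)*(j + 2)*(j - 5)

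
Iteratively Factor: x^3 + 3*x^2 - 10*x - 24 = (x - 3)*(x^2 + 6*x + 8) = (x - 3)*(x + 2)*(x + 4)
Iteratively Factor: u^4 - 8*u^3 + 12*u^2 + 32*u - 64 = (u - 4)*(u^3 - 4*u^2 - 4*u + 16) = (u - 4)*(u - 2)*(u^2 - 2*u - 8) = (u - 4)*(u - 2)*(u + 2)*(u - 4)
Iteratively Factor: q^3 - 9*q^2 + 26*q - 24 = (q - 3)*(q^2 - 6*q + 8) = (q - 3)*(q - 2)*(q - 4)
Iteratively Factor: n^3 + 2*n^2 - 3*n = (n + 3)*(n^2 - n) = (n - 1)*(n + 3)*(n)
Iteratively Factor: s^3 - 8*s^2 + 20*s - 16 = (s - 4)*(s^2 - 4*s + 4) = (s - 4)*(s - 2)*(s - 2)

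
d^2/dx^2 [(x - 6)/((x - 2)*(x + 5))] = 2*(x^3 - 18*x^2 - 24*x - 84)/(x^6 + 9*x^5 - 3*x^4 - 153*x^3 + 30*x^2 + 900*x - 1000)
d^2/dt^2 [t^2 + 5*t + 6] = 2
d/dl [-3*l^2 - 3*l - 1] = -6*l - 3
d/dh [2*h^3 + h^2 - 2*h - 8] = 6*h^2 + 2*h - 2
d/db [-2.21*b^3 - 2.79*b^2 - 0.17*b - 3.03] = -6.63*b^2 - 5.58*b - 0.17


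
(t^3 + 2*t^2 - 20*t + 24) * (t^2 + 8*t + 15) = t^5 + 10*t^4 + 11*t^3 - 106*t^2 - 108*t + 360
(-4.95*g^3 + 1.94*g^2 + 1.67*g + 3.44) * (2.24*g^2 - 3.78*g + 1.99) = -11.088*g^5 + 23.0566*g^4 - 13.4429*g^3 + 5.2536*g^2 - 9.6799*g + 6.8456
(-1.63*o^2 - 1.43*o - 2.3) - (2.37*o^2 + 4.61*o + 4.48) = -4.0*o^2 - 6.04*o - 6.78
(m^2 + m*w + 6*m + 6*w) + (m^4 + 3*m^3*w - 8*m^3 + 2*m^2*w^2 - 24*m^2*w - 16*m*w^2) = m^4 + 3*m^3*w - 8*m^3 + 2*m^2*w^2 - 24*m^2*w + m^2 - 16*m*w^2 + m*w + 6*m + 6*w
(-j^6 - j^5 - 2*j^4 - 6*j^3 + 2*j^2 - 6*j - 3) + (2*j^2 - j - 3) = -j^6 - j^5 - 2*j^4 - 6*j^3 + 4*j^2 - 7*j - 6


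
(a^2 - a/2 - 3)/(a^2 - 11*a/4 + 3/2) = 2*(2*a + 3)/(4*a - 3)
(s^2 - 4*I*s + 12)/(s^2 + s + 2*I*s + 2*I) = (s - 6*I)/(s + 1)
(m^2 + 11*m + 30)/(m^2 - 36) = (m + 5)/(m - 6)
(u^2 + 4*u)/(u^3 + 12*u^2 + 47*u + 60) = u/(u^2 + 8*u + 15)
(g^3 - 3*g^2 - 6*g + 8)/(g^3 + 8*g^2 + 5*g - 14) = (g - 4)/(g + 7)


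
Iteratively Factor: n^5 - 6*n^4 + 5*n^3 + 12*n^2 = (n - 4)*(n^4 - 2*n^3 - 3*n^2) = (n - 4)*(n - 3)*(n^3 + n^2) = (n - 4)*(n - 3)*(n + 1)*(n^2) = n*(n - 4)*(n - 3)*(n + 1)*(n)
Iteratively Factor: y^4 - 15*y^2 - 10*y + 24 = (y - 1)*(y^3 + y^2 - 14*y - 24) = (y - 1)*(y + 3)*(y^2 - 2*y - 8) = (y - 1)*(y + 2)*(y + 3)*(y - 4)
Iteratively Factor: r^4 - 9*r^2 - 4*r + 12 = (r + 2)*(r^3 - 2*r^2 - 5*r + 6) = (r - 1)*(r + 2)*(r^2 - r - 6) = (r - 1)*(r + 2)^2*(r - 3)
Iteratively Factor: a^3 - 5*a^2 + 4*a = (a)*(a^2 - 5*a + 4) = a*(a - 1)*(a - 4)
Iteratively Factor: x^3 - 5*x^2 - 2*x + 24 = (x + 2)*(x^2 - 7*x + 12) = (x - 3)*(x + 2)*(x - 4)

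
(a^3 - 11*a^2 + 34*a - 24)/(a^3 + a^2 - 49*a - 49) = (a^3 - 11*a^2 + 34*a - 24)/(a^3 + a^2 - 49*a - 49)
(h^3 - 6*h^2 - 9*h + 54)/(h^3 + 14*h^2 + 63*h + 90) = (h^2 - 9*h + 18)/(h^2 + 11*h + 30)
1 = 1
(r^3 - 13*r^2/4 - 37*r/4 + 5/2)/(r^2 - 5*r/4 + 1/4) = (r^2 - 3*r - 10)/(r - 1)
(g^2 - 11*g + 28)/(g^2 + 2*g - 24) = (g - 7)/(g + 6)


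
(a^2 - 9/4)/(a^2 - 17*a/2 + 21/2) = (a + 3/2)/(a - 7)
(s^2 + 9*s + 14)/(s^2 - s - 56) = (s + 2)/(s - 8)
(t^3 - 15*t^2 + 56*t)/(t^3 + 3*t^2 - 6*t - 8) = t*(t^2 - 15*t + 56)/(t^3 + 3*t^2 - 6*t - 8)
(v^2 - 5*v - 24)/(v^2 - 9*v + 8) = (v + 3)/(v - 1)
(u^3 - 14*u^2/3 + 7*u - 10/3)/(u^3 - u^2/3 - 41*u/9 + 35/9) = 3*(u - 2)/(3*u + 7)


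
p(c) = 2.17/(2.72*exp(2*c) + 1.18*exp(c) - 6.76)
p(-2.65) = -0.33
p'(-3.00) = 0.00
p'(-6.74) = -0.00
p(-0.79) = -0.38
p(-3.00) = -0.32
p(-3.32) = -0.32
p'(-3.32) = -0.00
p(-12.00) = -0.32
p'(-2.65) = -0.01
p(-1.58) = -0.34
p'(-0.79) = -0.11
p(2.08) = 0.01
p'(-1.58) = -0.03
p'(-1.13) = -0.06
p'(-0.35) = -0.37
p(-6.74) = -0.32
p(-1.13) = -0.36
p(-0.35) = -0.47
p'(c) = 2.17*(-5.44*exp(2*c) - 1.18*exp(c))/(2.72*exp(2*c) + 1.18*exp(c) - 6.76)^2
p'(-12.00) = 0.00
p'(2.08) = -0.02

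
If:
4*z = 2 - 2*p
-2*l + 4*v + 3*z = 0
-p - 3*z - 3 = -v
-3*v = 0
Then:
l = -6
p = 9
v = 0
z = -4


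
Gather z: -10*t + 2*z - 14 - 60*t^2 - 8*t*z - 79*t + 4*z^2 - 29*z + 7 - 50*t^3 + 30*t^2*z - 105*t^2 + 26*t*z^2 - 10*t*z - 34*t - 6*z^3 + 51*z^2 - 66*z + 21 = -50*t^3 - 165*t^2 - 123*t - 6*z^3 + z^2*(26*t + 55) + z*(30*t^2 - 18*t - 93) + 14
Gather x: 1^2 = 1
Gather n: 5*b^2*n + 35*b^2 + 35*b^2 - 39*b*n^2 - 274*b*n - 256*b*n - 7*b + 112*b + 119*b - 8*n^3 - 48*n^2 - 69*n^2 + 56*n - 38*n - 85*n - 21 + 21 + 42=70*b^2 + 224*b - 8*n^3 + n^2*(-39*b - 117) + n*(5*b^2 - 530*b - 67) + 42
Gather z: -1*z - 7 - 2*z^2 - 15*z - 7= -2*z^2 - 16*z - 14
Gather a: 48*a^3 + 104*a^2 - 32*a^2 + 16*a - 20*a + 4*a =48*a^3 + 72*a^2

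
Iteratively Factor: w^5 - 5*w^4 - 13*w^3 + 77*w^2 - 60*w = (w)*(w^4 - 5*w^3 - 13*w^2 + 77*w - 60) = w*(w + 4)*(w^3 - 9*w^2 + 23*w - 15) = w*(w - 3)*(w + 4)*(w^2 - 6*w + 5) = w*(w - 5)*(w - 3)*(w + 4)*(w - 1)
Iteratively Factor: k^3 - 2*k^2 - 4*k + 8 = (k - 2)*(k^2 - 4) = (k - 2)*(k + 2)*(k - 2)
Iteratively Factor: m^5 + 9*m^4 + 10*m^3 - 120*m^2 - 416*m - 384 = (m + 4)*(m^4 + 5*m^3 - 10*m^2 - 80*m - 96) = (m + 2)*(m + 4)*(m^3 + 3*m^2 - 16*m - 48) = (m + 2)*(m + 4)^2*(m^2 - m - 12) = (m - 4)*(m + 2)*(m + 4)^2*(m + 3)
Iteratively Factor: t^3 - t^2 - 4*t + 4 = (t - 1)*(t^2 - 4) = (t - 1)*(t + 2)*(t - 2)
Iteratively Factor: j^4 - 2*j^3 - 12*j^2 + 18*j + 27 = (j - 3)*(j^3 + j^2 - 9*j - 9) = (j - 3)*(j + 1)*(j^2 - 9) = (j - 3)*(j + 1)*(j + 3)*(j - 3)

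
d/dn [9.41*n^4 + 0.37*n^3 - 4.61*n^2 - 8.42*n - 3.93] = 37.64*n^3 + 1.11*n^2 - 9.22*n - 8.42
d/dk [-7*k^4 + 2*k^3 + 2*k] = -28*k^3 + 6*k^2 + 2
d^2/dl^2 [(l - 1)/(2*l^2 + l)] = 2*(4*l^3 - 12*l^2 - 6*l - 1)/(l^3*(8*l^3 + 12*l^2 + 6*l + 1))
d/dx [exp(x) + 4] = exp(x)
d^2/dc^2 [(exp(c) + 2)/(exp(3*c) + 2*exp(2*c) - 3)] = (((-6*exp(c) - 8)*exp(c) - (exp(c) + 2)*(9*exp(c) + 8))*(exp(3*c) + 2*exp(2*c) - 3)*exp(c) + (2*exp(c) + 4)*(3*exp(c) + 4)^2*exp(3*c) + (exp(3*c) + 2*exp(2*c) - 3)^2)*exp(c)/(exp(3*c) + 2*exp(2*c) - 3)^3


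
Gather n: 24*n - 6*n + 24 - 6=18*n + 18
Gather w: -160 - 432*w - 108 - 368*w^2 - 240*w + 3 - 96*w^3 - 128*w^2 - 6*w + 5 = -96*w^3 - 496*w^2 - 678*w - 260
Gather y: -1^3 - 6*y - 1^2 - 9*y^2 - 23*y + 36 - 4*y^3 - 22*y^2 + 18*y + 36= -4*y^3 - 31*y^2 - 11*y + 70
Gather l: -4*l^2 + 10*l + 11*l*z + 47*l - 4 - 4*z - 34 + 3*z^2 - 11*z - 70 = -4*l^2 + l*(11*z + 57) + 3*z^2 - 15*z - 108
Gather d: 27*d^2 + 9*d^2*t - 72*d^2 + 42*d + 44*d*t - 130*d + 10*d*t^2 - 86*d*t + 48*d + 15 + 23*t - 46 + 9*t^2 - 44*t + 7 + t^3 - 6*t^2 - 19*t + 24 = d^2*(9*t - 45) + d*(10*t^2 - 42*t - 40) + t^3 + 3*t^2 - 40*t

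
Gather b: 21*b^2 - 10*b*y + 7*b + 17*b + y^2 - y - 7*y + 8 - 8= 21*b^2 + b*(24 - 10*y) + y^2 - 8*y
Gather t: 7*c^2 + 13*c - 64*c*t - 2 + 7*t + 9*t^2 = 7*c^2 + 13*c + 9*t^2 + t*(7 - 64*c) - 2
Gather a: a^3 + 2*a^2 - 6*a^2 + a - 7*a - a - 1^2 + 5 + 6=a^3 - 4*a^2 - 7*a + 10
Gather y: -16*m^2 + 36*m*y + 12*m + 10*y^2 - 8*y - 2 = -16*m^2 + 12*m + 10*y^2 + y*(36*m - 8) - 2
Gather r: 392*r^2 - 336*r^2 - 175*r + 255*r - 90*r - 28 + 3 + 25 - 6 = 56*r^2 - 10*r - 6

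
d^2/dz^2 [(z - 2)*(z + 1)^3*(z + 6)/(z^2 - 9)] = 2*(3*z^7 + 7*z^6 - 81*z^5 - 189*z^4 + 805*z^3 + 2745*z^2 - 135*z - 1971)/(z^6 - 27*z^4 + 243*z^2 - 729)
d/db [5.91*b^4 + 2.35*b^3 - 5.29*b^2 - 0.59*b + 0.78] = 23.64*b^3 + 7.05*b^2 - 10.58*b - 0.59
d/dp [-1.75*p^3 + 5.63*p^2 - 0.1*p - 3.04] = -5.25*p^2 + 11.26*p - 0.1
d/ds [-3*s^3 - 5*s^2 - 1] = s*(-9*s - 10)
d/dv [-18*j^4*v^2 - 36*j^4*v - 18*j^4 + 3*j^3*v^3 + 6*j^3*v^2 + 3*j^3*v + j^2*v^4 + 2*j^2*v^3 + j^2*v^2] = j^2*(-36*j^2*v - 36*j^2 + 9*j*v^2 + 12*j*v + 3*j + 4*v^3 + 6*v^2 + 2*v)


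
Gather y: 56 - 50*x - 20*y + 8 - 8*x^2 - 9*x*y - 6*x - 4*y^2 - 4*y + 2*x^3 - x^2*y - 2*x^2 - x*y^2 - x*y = 2*x^3 - 10*x^2 - 56*x + y^2*(-x - 4) + y*(-x^2 - 10*x - 24) + 64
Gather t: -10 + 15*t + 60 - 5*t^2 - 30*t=-5*t^2 - 15*t + 50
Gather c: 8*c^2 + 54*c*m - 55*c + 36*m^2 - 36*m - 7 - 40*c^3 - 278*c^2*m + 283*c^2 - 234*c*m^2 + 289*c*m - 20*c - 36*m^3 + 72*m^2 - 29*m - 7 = -40*c^3 + c^2*(291 - 278*m) + c*(-234*m^2 + 343*m - 75) - 36*m^3 + 108*m^2 - 65*m - 14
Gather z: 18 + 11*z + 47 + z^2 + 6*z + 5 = z^2 + 17*z + 70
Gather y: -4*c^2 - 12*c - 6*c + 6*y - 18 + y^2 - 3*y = -4*c^2 - 18*c + y^2 + 3*y - 18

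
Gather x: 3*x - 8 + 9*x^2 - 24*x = 9*x^2 - 21*x - 8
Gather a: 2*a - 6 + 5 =2*a - 1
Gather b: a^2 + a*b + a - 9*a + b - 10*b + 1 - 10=a^2 - 8*a + b*(a - 9) - 9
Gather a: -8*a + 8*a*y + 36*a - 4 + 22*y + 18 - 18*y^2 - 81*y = a*(8*y + 28) - 18*y^2 - 59*y + 14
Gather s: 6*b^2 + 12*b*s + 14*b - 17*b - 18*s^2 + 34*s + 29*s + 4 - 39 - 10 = 6*b^2 - 3*b - 18*s^2 + s*(12*b + 63) - 45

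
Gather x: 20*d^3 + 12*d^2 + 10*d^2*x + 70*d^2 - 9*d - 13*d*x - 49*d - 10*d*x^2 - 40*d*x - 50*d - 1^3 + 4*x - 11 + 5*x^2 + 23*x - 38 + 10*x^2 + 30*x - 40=20*d^3 + 82*d^2 - 108*d + x^2*(15 - 10*d) + x*(10*d^2 - 53*d + 57) - 90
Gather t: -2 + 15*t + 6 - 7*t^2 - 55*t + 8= -7*t^2 - 40*t + 12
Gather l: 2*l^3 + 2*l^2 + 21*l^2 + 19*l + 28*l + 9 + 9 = 2*l^3 + 23*l^2 + 47*l + 18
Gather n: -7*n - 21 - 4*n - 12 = -11*n - 33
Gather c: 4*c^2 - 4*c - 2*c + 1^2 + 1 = 4*c^2 - 6*c + 2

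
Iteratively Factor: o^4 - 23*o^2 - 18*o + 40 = (o - 5)*(o^3 + 5*o^2 + 2*o - 8) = (o - 5)*(o + 2)*(o^2 + 3*o - 4) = (o - 5)*(o - 1)*(o + 2)*(o + 4)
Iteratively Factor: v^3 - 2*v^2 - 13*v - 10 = (v + 2)*(v^2 - 4*v - 5) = (v - 5)*(v + 2)*(v + 1)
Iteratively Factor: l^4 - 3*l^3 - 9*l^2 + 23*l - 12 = (l + 3)*(l^3 - 6*l^2 + 9*l - 4) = (l - 1)*(l + 3)*(l^2 - 5*l + 4) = (l - 4)*(l - 1)*(l + 3)*(l - 1)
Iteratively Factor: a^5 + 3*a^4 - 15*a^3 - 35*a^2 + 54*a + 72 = (a + 3)*(a^4 - 15*a^2 + 10*a + 24) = (a + 3)*(a + 4)*(a^3 - 4*a^2 + a + 6) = (a - 3)*(a + 3)*(a + 4)*(a^2 - a - 2) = (a - 3)*(a - 2)*(a + 3)*(a + 4)*(a + 1)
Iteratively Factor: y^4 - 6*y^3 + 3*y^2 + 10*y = (y)*(y^3 - 6*y^2 + 3*y + 10) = y*(y - 5)*(y^2 - y - 2) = y*(y - 5)*(y - 2)*(y + 1)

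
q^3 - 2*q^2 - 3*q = q*(q - 3)*(q + 1)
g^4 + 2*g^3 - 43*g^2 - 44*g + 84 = (g - 6)*(g - 1)*(g + 2)*(g + 7)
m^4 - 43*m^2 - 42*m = m*(m - 7)*(m + 1)*(m + 6)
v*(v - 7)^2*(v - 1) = v^4 - 15*v^3 + 63*v^2 - 49*v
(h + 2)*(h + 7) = h^2 + 9*h + 14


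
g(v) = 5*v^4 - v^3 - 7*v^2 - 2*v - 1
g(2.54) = 140.49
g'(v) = 20*v^3 - 3*v^2 - 14*v - 2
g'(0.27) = -5.61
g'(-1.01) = -11.53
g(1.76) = 16.32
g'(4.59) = 1804.59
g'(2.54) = 270.83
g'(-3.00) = -527.00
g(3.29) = 466.85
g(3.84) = 918.64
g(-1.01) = 0.11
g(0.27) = -2.04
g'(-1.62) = -72.22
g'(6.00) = 4126.00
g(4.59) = 1964.96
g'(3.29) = 631.69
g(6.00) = 5999.00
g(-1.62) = 22.56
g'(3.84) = 1032.47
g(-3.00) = 374.00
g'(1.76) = 73.10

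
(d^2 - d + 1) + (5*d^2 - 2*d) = 6*d^2 - 3*d + 1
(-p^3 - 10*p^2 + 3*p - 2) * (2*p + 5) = -2*p^4 - 25*p^3 - 44*p^2 + 11*p - 10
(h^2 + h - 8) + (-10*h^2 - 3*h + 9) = -9*h^2 - 2*h + 1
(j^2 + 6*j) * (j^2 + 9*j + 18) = j^4 + 15*j^3 + 72*j^2 + 108*j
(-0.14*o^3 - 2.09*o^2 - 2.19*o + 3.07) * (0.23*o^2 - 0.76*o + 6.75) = -0.0322*o^5 - 0.3743*o^4 + 0.1397*o^3 - 11.737*o^2 - 17.1157*o + 20.7225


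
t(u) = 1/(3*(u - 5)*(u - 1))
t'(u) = -1/(3*(u - 5)*(u - 1)^2) - 1/(3*(u - 5)^2*(u - 1))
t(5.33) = 0.23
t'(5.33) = -0.76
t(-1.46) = 0.02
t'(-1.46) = 0.01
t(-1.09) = 0.03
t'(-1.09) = 0.02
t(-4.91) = 0.01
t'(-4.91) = 0.00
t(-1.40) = 0.02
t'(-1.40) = 0.01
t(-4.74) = 0.01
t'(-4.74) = 0.00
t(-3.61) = 0.01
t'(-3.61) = 0.00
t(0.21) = 0.09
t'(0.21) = 0.13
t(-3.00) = 0.01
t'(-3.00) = 0.00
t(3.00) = -0.08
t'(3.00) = 0.00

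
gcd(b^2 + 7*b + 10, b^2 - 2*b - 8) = b + 2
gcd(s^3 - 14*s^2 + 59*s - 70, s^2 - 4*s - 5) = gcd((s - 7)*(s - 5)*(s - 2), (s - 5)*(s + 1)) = s - 5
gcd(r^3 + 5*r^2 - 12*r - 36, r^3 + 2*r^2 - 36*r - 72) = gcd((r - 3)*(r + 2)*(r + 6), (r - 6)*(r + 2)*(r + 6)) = r^2 + 8*r + 12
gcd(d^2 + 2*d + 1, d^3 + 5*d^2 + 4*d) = d + 1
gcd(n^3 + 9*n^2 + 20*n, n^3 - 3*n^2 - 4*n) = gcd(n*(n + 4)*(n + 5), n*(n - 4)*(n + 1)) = n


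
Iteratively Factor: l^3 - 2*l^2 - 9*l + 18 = (l - 3)*(l^2 + l - 6) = (l - 3)*(l - 2)*(l + 3)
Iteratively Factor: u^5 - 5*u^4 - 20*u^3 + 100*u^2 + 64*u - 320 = (u - 4)*(u^4 - u^3 - 24*u^2 + 4*u + 80) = (u - 4)*(u + 2)*(u^3 - 3*u^2 - 18*u + 40) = (u - 4)*(u - 2)*(u + 2)*(u^2 - u - 20) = (u - 5)*(u - 4)*(u - 2)*(u + 2)*(u + 4)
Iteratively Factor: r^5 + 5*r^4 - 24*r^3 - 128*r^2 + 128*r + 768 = (r - 4)*(r^4 + 9*r^3 + 12*r^2 - 80*r - 192) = (r - 4)*(r + 4)*(r^3 + 5*r^2 - 8*r - 48) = (r - 4)*(r + 4)^2*(r^2 + r - 12) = (r - 4)*(r + 4)^3*(r - 3)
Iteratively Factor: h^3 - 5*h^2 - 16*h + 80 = (h + 4)*(h^2 - 9*h + 20) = (h - 5)*(h + 4)*(h - 4)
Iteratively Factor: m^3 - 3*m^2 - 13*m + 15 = (m - 5)*(m^2 + 2*m - 3) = (m - 5)*(m + 3)*(m - 1)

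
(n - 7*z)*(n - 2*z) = n^2 - 9*n*z + 14*z^2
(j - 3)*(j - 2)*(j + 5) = j^3 - 19*j + 30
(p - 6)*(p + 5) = p^2 - p - 30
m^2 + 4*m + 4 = (m + 2)^2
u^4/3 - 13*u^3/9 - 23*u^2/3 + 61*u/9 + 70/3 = (u/3 + 1)*(u - 7)*(u - 2)*(u + 5/3)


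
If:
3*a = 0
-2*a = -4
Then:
No Solution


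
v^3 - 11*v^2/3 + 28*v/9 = v*(v - 7/3)*(v - 4/3)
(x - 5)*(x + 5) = x^2 - 25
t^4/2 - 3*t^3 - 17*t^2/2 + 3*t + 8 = (t/2 + 1)*(t - 8)*(t - 1)*(t + 1)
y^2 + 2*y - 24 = (y - 4)*(y + 6)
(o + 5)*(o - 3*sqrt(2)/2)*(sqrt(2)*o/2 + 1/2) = sqrt(2)*o^3/2 - o^2 + 5*sqrt(2)*o^2/2 - 5*o - 3*sqrt(2)*o/4 - 15*sqrt(2)/4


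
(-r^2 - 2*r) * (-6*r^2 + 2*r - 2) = 6*r^4 + 10*r^3 - 2*r^2 + 4*r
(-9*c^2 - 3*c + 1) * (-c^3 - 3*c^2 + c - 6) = 9*c^5 + 30*c^4 - c^3 + 48*c^2 + 19*c - 6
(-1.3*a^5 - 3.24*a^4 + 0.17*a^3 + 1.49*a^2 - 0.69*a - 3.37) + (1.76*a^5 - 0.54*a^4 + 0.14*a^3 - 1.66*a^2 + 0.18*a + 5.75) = 0.46*a^5 - 3.78*a^4 + 0.31*a^3 - 0.17*a^2 - 0.51*a + 2.38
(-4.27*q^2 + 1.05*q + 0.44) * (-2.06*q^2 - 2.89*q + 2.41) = 8.7962*q^4 + 10.1773*q^3 - 14.2316*q^2 + 1.2589*q + 1.0604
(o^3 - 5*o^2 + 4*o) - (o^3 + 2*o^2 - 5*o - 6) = -7*o^2 + 9*o + 6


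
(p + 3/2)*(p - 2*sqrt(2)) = p^2 - 2*sqrt(2)*p + 3*p/2 - 3*sqrt(2)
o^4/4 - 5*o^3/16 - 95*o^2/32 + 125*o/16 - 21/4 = (o/4 + 1)*(o - 2)*(o - 7/4)*(o - 3/2)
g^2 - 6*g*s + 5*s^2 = (g - 5*s)*(g - s)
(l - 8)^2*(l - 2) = l^3 - 18*l^2 + 96*l - 128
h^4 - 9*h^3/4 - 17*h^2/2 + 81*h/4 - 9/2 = (h - 3)*(h - 2)*(h - 1/4)*(h + 3)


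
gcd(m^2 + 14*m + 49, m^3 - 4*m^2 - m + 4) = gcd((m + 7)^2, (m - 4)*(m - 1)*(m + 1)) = 1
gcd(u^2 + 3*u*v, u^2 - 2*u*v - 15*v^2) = u + 3*v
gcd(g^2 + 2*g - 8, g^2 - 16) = g + 4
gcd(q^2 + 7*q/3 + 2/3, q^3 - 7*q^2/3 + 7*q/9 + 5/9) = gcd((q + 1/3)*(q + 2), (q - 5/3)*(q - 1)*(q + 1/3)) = q + 1/3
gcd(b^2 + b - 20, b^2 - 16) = b - 4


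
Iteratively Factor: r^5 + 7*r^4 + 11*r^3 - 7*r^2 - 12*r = (r + 1)*(r^4 + 6*r^3 + 5*r^2 - 12*r) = (r - 1)*(r + 1)*(r^3 + 7*r^2 + 12*r) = (r - 1)*(r + 1)*(r + 3)*(r^2 + 4*r) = (r - 1)*(r + 1)*(r + 3)*(r + 4)*(r)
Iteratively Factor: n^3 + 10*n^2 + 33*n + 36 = (n + 3)*(n^2 + 7*n + 12) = (n + 3)*(n + 4)*(n + 3)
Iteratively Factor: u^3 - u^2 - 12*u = (u - 4)*(u^2 + 3*u) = (u - 4)*(u + 3)*(u)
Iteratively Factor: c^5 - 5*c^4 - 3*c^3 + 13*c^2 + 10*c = (c - 2)*(c^4 - 3*c^3 - 9*c^2 - 5*c) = (c - 2)*(c + 1)*(c^3 - 4*c^2 - 5*c) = (c - 5)*(c - 2)*(c + 1)*(c^2 + c) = c*(c - 5)*(c - 2)*(c + 1)*(c + 1)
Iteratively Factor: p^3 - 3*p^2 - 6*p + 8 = (p - 1)*(p^2 - 2*p - 8) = (p - 1)*(p + 2)*(p - 4)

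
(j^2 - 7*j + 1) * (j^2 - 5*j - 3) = j^4 - 12*j^3 + 33*j^2 + 16*j - 3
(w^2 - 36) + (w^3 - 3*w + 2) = w^3 + w^2 - 3*w - 34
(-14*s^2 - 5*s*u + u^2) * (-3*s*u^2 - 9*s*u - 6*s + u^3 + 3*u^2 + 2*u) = 42*s^3*u^2 + 126*s^3*u + 84*s^3 + s^2*u^3 + 3*s^2*u^2 + 2*s^2*u - 8*s*u^4 - 24*s*u^3 - 16*s*u^2 + u^5 + 3*u^4 + 2*u^3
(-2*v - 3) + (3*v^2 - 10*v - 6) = 3*v^2 - 12*v - 9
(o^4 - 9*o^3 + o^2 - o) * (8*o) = 8*o^5 - 72*o^4 + 8*o^3 - 8*o^2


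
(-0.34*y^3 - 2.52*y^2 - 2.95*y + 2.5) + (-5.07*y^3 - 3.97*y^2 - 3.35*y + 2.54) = -5.41*y^3 - 6.49*y^2 - 6.3*y + 5.04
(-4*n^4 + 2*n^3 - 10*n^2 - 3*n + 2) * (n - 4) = -4*n^5 + 18*n^4 - 18*n^3 + 37*n^2 + 14*n - 8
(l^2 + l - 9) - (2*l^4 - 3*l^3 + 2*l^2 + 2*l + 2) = -2*l^4 + 3*l^3 - l^2 - l - 11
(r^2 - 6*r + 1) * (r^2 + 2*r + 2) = r^4 - 4*r^3 - 9*r^2 - 10*r + 2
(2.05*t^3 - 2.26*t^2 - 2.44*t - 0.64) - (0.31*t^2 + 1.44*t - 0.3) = 2.05*t^3 - 2.57*t^2 - 3.88*t - 0.34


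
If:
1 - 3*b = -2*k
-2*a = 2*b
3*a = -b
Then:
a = 0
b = 0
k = -1/2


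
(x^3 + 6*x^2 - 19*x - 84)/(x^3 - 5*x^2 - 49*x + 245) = (x^2 - x - 12)/(x^2 - 12*x + 35)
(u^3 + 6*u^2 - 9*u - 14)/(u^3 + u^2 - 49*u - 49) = (u - 2)/(u - 7)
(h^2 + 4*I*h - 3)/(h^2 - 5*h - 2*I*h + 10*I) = (h^2 + 4*I*h - 3)/(h^2 - 5*h - 2*I*h + 10*I)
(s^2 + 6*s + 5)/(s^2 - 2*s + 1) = (s^2 + 6*s + 5)/(s^2 - 2*s + 1)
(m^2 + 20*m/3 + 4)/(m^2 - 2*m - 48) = (m + 2/3)/(m - 8)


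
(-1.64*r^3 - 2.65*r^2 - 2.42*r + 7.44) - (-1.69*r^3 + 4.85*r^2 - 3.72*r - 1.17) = 0.05*r^3 - 7.5*r^2 + 1.3*r + 8.61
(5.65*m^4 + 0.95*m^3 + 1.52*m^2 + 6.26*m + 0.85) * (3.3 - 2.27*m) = -12.8255*m^5 + 16.4885*m^4 - 0.3154*m^3 - 9.1942*m^2 + 18.7285*m + 2.805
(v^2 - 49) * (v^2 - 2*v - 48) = v^4 - 2*v^3 - 97*v^2 + 98*v + 2352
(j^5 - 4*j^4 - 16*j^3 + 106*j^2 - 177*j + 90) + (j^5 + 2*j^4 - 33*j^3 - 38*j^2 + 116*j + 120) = 2*j^5 - 2*j^4 - 49*j^3 + 68*j^2 - 61*j + 210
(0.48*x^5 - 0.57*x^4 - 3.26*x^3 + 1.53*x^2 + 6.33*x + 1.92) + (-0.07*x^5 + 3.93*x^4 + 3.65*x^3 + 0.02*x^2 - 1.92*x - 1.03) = 0.41*x^5 + 3.36*x^4 + 0.39*x^3 + 1.55*x^2 + 4.41*x + 0.89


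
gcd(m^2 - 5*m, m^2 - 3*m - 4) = 1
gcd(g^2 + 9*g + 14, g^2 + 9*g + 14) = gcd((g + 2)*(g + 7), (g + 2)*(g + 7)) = g^2 + 9*g + 14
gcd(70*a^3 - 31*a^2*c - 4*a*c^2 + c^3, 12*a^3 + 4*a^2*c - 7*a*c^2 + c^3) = 2*a - c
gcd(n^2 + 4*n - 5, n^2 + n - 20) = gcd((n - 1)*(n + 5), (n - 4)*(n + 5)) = n + 5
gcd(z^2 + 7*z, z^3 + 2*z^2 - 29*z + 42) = z + 7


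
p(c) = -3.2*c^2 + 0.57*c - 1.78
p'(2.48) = -15.30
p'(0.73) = -4.10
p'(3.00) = -18.63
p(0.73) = -3.07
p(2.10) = -14.70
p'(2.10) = -12.87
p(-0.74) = -3.95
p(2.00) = -13.44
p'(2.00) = -12.23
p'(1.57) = -9.48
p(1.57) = -8.77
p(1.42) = -7.42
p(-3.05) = -33.29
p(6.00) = -113.56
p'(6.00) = -37.83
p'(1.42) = -8.52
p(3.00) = -28.87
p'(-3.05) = 20.09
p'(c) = 0.57 - 6.4*c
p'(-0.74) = 5.31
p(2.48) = -20.05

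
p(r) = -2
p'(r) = 0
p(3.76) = -2.00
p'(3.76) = 0.00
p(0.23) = -2.00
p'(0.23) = 0.00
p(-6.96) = -2.00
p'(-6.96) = 0.00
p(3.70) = -2.00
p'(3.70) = 0.00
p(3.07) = -2.00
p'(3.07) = 0.00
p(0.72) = -2.00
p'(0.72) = 0.00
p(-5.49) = -2.00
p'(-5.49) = 0.00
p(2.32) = -2.00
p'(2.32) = 0.00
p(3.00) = -2.00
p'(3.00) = 0.00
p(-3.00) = -2.00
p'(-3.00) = 0.00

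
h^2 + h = h*(h + 1)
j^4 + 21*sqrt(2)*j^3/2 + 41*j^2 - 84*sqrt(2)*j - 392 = (j - 2*sqrt(2))*(j + 2*sqrt(2))*(j + 7*sqrt(2)/2)*(j + 7*sqrt(2))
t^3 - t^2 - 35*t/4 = t*(t - 7/2)*(t + 5/2)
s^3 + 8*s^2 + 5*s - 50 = (s - 2)*(s + 5)^2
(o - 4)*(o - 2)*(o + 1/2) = o^3 - 11*o^2/2 + 5*o + 4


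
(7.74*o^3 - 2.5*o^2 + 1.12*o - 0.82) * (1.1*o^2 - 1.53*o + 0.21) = 8.514*o^5 - 14.5922*o^4 + 6.6824*o^3 - 3.1406*o^2 + 1.4898*o - 0.1722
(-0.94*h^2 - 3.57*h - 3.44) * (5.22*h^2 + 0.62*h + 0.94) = -4.9068*h^4 - 19.2182*h^3 - 21.0538*h^2 - 5.4886*h - 3.2336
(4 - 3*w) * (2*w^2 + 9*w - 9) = -6*w^3 - 19*w^2 + 63*w - 36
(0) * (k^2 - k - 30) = 0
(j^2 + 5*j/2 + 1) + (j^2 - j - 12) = 2*j^2 + 3*j/2 - 11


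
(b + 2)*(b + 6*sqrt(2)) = b^2 + 2*b + 6*sqrt(2)*b + 12*sqrt(2)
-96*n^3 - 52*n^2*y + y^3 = (-8*n + y)*(2*n + y)*(6*n + y)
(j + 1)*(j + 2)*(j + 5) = j^3 + 8*j^2 + 17*j + 10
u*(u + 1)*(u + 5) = u^3 + 6*u^2 + 5*u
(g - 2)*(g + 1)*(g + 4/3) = g^3 + g^2/3 - 10*g/3 - 8/3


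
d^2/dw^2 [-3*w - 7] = 0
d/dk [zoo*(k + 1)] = zoo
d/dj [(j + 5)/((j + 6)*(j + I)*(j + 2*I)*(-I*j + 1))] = (-3*I*j^3 + j^2*(5 - 32*I) + j*(52 - 90*I) + 150 - 2*I)/(j^7 + j^6*(12 + 7*I) + j^5*(17 + 84*I) + j^4*(-228 + 227*I) + j^3*(-668 - 300*I) + j^2*(192 - 896*I) + j*(576 + 48*I) + 144*I)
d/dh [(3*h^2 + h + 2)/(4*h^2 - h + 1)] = (-7*h^2 - 10*h + 3)/(16*h^4 - 8*h^3 + 9*h^2 - 2*h + 1)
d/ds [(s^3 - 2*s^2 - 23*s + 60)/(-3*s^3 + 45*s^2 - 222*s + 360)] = (13*s^2 - 90*s + 105)/(3*(s^4 - 22*s^3 + 181*s^2 - 660*s + 900))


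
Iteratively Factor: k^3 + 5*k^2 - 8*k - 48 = (k + 4)*(k^2 + k - 12) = (k + 4)^2*(k - 3)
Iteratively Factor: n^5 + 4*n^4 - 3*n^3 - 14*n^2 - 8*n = (n + 4)*(n^4 - 3*n^2 - 2*n) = (n - 2)*(n + 4)*(n^3 + 2*n^2 + n) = (n - 2)*(n + 1)*(n + 4)*(n^2 + n) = (n - 2)*(n + 1)^2*(n + 4)*(n)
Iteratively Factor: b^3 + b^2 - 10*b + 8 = (b - 2)*(b^2 + 3*b - 4) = (b - 2)*(b - 1)*(b + 4)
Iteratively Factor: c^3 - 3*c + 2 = (c + 2)*(c^2 - 2*c + 1) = (c - 1)*(c + 2)*(c - 1)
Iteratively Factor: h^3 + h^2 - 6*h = (h - 2)*(h^2 + 3*h) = h*(h - 2)*(h + 3)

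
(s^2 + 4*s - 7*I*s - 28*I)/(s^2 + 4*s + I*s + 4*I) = (s - 7*I)/(s + I)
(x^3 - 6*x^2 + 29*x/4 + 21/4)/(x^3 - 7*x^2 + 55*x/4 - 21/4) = (2*x + 1)/(2*x - 1)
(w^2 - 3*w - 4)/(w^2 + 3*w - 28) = (w + 1)/(w + 7)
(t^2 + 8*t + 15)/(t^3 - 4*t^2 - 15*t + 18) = (t + 5)/(t^2 - 7*t + 6)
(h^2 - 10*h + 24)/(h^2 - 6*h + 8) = (h - 6)/(h - 2)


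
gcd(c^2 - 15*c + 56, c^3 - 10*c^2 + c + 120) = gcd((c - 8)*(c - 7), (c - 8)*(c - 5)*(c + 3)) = c - 8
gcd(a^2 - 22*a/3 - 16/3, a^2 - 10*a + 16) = a - 8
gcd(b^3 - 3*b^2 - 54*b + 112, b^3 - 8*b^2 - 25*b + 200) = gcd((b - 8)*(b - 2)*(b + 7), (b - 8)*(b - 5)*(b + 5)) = b - 8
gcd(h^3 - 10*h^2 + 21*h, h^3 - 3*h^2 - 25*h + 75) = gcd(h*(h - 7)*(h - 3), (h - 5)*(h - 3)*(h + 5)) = h - 3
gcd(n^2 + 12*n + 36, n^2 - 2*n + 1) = 1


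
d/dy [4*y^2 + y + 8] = 8*y + 1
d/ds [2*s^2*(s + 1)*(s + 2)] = 2*s*(4*s^2 + 9*s + 4)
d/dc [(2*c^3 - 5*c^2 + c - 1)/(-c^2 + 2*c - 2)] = c*(-2*c^3 + 8*c^2 - 21*c + 18)/(c^4 - 4*c^3 + 8*c^2 - 8*c + 4)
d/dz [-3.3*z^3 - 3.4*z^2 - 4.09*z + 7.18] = -9.9*z^2 - 6.8*z - 4.09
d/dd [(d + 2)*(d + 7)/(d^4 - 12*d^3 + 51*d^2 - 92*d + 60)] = (-2*d^4 - 19*d^3 + 122*d^2 + 197*d - 914)/(d^7 - 22*d^6 + 202*d^5 - 1004*d^4 + 2921*d^3 - 4982*d^2 + 4620*d - 1800)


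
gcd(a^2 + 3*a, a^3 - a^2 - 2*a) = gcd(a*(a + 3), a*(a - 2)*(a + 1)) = a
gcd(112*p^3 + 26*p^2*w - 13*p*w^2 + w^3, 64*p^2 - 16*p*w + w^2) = 8*p - w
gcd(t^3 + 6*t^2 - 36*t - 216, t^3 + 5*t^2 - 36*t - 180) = t^2 - 36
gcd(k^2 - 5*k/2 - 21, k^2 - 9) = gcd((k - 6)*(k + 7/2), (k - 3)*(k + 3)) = 1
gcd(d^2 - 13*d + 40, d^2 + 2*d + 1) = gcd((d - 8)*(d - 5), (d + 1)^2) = 1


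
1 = 1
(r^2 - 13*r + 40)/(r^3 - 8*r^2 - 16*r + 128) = (r - 5)/(r^2 - 16)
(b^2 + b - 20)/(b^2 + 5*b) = (b - 4)/b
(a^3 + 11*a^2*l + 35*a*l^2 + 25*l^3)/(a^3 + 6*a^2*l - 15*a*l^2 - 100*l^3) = (a + l)/(a - 4*l)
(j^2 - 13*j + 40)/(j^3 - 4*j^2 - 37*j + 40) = (j - 5)/(j^2 + 4*j - 5)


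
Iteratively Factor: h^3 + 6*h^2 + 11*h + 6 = (h + 2)*(h^2 + 4*h + 3) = (h + 1)*(h + 2)*(h + 3)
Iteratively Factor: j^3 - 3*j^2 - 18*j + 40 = (j - 2)*(j^2 - j - 20) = (j - 2)*(j + 4)*(j - 5)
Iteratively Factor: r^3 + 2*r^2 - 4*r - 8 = (r + 2)*(r^2 - 4) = (r - 2)*(r + 2)*(r + 2)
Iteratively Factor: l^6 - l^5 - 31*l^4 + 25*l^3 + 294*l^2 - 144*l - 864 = (l - 3)*(l^5 + 2*l^4 - 25*l^3 - 50*l^2 + 144*l + 288) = (l - 4)*(l - 3)*(l^4 + 6*l^3 - l^2 - 54*l - 72) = (l - 4)*(l - 3)*(l + 2)*(l^3 + 4*l^2 - 9*l - 36) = (l - 4)*(l - 3)*(l + 2)*(l + 4)*(l^2 - 9) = (l - 4)*(l - 3)^2*(l + 2)*(l + 4)*(l + 3)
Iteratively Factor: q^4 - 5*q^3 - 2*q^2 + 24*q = (q - 3)*(q^3 - 2*q^2 - 8*q) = q*(q - 3)*(q^2 - 2*q - 8) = q*(q - 4)*(q - 3)*(q + 2)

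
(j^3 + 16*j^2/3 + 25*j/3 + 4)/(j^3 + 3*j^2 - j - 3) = (j + 4/3)/(j - 1)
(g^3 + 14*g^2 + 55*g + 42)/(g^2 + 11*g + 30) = (g^2 + 8*g + 7)/(g + 5)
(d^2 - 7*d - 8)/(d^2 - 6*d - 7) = (d - 8)/(d - 7)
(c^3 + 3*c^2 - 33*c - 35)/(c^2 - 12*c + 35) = (c^2 + 8*c + 7)/(c - 7)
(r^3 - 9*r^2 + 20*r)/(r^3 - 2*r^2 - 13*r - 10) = r*(r - 4)/(r^2 + 3*r + 2)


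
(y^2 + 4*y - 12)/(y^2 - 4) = (y + 6)/(y + 2)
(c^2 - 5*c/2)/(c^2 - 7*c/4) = 2*(2*c - 5)/(4*c - 7)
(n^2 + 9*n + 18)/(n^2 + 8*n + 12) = (n + 3)/(n + 2)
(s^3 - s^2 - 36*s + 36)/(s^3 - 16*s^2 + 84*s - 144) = (s^2 + 5*s - 6)/(s^2 - 10*s + 24)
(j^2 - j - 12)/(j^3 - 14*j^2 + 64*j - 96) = (j + 3)/(j^2 - 10*j + 24)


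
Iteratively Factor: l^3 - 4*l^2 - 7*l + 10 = (l - 5)*(l^2 + l - 2) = (l - 5)*(l + 2)*(l - 1)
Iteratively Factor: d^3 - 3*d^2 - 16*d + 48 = (d - 4)*(d^2 + d - 12) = (d - 4)*(d - 3)*(d + 4)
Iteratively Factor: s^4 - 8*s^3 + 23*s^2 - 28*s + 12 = (s - 3)*(s^3 - 5*s^2 + 8*s - 4) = (s - 3)*(s - 2)*(s^2 - 3*s + 2) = (s - 3)*(s - 2)*(s - 1)*(s - 2)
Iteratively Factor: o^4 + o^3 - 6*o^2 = (o)*(o^3 + o^2 - 6*o) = o*(o + 3)*(o^2 - 2*o) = o*(o - 2)*(o + 3)*(o)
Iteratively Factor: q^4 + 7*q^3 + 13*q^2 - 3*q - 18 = (q + 2)*(q^3 + 5*q^2 + 3*q - 9) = (q + 2)*(q + 3)*(q^2 + 2*q - 3) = (q - 1)*(q + 2)*(q + 3)*(q + 3)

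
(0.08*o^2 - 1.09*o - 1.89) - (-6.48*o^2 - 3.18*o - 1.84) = 6.56*o^2 + 2.09*o - 0.0499999999999998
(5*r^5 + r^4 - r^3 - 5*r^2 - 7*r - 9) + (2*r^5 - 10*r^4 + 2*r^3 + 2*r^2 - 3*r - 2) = 7*r^5 - 9*r^4 + r^3 - 3*r^2 - 10*r - 11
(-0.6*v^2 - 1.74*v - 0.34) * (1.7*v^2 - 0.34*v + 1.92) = -1.02*v^4 - 2.754*v^3 - 1.1384*v^2 - 3.2252*v - 0.6528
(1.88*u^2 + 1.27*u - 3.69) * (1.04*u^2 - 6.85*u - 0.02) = 1.9552*u^4 - 11.5572*u^3 - 12.5747*u^2 + 25.2511*u + 0.0738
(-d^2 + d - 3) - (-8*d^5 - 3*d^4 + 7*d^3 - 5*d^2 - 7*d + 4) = 8*d^5 + 3*d^4 - 7*d^3 + 4*d^2 + 8*d - 7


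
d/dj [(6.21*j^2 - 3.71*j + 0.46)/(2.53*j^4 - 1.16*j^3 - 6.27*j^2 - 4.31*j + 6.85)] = (-31.4226*j^5 + 35.3625*j^4 - 13.2624*j^3 - 48.426*j^2 + 90.8454*j - 23.4309)/(6.4009*j^8 - 5.8696*j^7 - 30.3806*j^6 - 7.2622*j^5 + 83.9731*j^4 + 38.1554*j^3 - 67.3229*j^2 - 59.047*j + 46.9225)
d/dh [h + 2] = 1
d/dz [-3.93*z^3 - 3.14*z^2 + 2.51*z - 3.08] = -11.79*z^2 - 6.28*z + 2.51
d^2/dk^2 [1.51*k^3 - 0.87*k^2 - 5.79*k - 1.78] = 9.06*k - 1.74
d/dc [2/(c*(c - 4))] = 4*(2 - c)/(c^2*(c^2 - 8*c + 16))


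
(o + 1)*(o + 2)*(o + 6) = o^3 + 9*o^2 + 20*o + 12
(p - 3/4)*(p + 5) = p^2 + 17*p/4 - 15/4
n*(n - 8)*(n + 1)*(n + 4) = n^4 - 3*n^3 - 36*n^2 - 32*n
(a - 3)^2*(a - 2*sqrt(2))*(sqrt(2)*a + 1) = sqrt(2)*a^4 - 6*sqrt(2)*a^3 - 3*a^3 + 7*sqrt(2)*a^2 + 18*a^2 - 27*a + 12*sqrt(2)*a - 18*sqrt(2)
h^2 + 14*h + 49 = (h + 7)^2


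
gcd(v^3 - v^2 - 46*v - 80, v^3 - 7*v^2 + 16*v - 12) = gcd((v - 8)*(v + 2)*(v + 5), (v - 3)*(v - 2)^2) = 1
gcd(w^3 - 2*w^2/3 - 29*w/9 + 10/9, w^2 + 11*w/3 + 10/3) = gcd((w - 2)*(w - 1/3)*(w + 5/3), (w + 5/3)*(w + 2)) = w + 5/3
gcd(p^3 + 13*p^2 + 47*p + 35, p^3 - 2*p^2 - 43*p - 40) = p^2 + 6*p + 5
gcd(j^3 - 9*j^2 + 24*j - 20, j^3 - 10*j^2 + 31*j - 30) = j^2 - 7*j + 10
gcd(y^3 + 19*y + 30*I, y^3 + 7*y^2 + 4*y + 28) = y + 2*I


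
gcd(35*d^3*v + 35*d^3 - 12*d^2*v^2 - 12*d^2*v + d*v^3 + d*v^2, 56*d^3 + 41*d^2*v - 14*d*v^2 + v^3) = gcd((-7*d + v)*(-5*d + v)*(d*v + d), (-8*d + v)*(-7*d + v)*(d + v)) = -7*d + v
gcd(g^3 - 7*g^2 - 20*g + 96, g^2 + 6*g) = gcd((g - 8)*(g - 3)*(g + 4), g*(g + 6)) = 1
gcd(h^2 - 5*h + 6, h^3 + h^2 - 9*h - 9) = h - 3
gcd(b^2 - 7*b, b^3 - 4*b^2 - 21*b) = b^2 - 7*b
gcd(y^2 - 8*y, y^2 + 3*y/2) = y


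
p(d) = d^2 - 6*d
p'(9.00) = 12.00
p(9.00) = 27.00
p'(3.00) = 0.00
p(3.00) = -9.00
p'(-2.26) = -10.52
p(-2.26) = 18.67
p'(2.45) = -1.10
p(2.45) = -8.70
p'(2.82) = -0.36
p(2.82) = -8.97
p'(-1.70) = -9.40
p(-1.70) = 13.09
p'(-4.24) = -14.48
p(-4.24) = 43.42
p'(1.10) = -3.80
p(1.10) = -5.39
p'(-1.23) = -8.46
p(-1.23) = 8.89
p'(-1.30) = -8.60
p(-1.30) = 9.49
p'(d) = 2*d - 6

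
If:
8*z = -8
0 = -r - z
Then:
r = 1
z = -1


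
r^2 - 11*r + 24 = (r - 8)*(r - 3)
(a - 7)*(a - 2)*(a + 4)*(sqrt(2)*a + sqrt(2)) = sqrt(2)*a^4 - 4*sqrt(2)*a^3 - 27*sqrt(2)*a^2 + 34*sqrt(2)*a + 56*sqrt(2)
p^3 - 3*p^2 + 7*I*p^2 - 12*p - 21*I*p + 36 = (p - 3)*(p + 3*I)*(p + 4*I)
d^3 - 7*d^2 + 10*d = d*(d - 5)*(d - 2)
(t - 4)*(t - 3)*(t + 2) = t^3 - 5*t^2 - 2*t + 24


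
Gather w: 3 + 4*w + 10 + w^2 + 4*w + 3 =w^2 + 8*w + 16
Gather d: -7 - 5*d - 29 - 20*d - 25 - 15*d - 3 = -40*d - 64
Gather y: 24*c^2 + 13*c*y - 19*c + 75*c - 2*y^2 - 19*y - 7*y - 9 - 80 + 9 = 24*c^2 + 56*c - 2*y^2 + y*(13*c - 26) - 80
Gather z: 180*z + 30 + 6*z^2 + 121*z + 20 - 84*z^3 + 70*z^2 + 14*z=-84*z^3 + 76*z^2 + 315*z + 50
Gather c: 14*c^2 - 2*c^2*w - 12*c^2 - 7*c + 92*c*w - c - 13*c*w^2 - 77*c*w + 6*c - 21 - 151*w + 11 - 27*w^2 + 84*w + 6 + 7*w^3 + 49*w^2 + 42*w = c^2*(2 - 2*w) + c*(-13*w^2 + 15*w - 2) + 7*w^3 + 22*w^2 - 25*w - 4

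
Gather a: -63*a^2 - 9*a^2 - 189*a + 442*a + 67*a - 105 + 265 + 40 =-72*a^2 + 320*a + 200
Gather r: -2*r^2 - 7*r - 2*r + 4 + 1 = -2*r^2 - 9*r + 5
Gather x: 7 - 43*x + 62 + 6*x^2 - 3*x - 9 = 6*x^2 - 46*x + 60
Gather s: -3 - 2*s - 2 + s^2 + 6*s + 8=s^2 + 4*s + 3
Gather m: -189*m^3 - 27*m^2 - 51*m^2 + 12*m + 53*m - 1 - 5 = -189*m^3 - 78*m^2 + 65*m - 6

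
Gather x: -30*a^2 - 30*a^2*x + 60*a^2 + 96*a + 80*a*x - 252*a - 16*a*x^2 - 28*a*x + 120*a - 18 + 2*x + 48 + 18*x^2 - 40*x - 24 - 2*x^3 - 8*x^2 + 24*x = 30*a^2 - 36*a - 2*x^3 + x^2*(10 - 16*a) + x*(-30*a^2 + 52*a - 14) + 6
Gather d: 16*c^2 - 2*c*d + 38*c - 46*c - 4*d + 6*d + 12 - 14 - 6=16*c^2 - 8*c + d*(2 - 2*c) - 8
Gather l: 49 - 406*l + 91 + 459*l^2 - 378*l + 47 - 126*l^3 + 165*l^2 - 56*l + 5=-126*l^3 + 624*l^2 - 840*l + 192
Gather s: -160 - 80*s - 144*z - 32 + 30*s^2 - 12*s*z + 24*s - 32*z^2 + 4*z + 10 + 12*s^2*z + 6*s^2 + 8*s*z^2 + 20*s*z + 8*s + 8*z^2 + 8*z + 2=s^2*(12*z + 36) + s*(8*z^2 + 8*z - 48) - 24*z^2 - 132*z - 180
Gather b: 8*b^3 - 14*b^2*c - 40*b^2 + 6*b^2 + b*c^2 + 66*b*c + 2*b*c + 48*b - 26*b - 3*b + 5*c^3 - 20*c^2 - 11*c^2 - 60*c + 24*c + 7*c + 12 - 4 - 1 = 8*b^3 + b^2*(-14*c - 34) + b*(c^2 + 68*c + 19) + 5*c^3 - 31*c^2 - 29*c + 7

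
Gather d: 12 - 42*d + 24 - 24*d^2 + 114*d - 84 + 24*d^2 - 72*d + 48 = 0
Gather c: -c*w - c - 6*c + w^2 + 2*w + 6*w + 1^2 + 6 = c*(-w - 7) + w^2 + 8*w + 7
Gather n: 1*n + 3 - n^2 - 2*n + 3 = -n^2 - n + 6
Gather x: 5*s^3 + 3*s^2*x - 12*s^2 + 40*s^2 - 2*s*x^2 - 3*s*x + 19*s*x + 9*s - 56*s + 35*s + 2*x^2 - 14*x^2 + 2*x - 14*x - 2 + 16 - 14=5*s^3 + 28*s^2 - 12*s + x^2*(-2*s - 12) + x*(3*s^2 + 16*s - 12)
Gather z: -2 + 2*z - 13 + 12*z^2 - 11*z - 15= 12*z^2 - 9*z - 30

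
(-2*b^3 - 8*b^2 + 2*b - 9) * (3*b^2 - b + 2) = -6*b^5 - 22*b^4 + 10*b^3 - 45*b^2 + 13*b - 18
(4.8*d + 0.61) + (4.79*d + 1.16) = 9.59*d + 1.77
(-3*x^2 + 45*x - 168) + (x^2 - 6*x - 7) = -2*x^2 + 39*x - 175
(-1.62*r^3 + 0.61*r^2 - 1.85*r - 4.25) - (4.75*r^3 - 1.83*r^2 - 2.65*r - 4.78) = -6.37*r^3 + 2.44*r^2 + 0.8*r + 0.53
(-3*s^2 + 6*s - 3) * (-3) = 9*s^2 - 18*s + 9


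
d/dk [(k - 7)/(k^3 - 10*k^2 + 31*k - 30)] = (k^3 - 10*k^2 + 31*k - (k - 7)*(3*k^2 - 20*k + 31) - 30)/(k^3 - 10*k^2 + 31*k - 30)^2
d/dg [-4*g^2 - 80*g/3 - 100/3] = -8*g - 80/3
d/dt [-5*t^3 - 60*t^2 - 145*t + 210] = -15*t^2 - 120*t - 145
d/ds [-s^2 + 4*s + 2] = 4 - 2*s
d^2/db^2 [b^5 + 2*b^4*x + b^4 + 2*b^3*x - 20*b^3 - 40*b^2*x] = 20*b^3 + 24*b^2*x + 12*b^2 + 12*b*x - 120*b - 80*x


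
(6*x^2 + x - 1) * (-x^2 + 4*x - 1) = -6*x^4 + 23*x^3 - x^2 - 5*x + 1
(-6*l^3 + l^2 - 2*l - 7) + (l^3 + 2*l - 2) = -5*l^3 + l^2 - 9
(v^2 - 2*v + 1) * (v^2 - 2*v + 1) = v^4 - 4*v^3 + 6*v^2 - 4*v + 1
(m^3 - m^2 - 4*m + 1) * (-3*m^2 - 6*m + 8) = -3*m^5 - 3*m^4 + 26*m^3 + 13*m^2 - 38*m + 8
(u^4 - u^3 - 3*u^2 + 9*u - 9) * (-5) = -5*u^4 + 5*u^3 + 15*u^2 - 45*u + 45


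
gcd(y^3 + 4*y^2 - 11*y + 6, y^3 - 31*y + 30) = y^2 + 5*y - 6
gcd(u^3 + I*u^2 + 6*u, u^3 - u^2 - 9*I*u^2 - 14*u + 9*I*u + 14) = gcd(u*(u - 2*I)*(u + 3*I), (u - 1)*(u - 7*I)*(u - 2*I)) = u - 2*I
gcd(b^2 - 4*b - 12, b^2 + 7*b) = 1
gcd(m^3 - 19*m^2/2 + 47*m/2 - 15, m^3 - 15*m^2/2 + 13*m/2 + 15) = m^2 - 17*m/2 + 15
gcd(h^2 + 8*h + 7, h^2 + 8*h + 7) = h^2 + 8*h + 7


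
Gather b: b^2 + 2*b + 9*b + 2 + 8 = b^2 + 11*b + 10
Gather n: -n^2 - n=-n^2 - n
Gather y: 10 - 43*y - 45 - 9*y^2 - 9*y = -9*y^2 - 52*y - 35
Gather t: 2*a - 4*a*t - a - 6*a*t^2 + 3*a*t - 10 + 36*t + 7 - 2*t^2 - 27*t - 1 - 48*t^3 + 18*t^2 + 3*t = a - 48*t^3 + t^2*(16 - 6*a) + t*(12 - a) - 4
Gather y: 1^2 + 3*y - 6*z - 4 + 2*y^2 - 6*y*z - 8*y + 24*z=2*y^2 + y*(-6*z - 5) + 18*z - 3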